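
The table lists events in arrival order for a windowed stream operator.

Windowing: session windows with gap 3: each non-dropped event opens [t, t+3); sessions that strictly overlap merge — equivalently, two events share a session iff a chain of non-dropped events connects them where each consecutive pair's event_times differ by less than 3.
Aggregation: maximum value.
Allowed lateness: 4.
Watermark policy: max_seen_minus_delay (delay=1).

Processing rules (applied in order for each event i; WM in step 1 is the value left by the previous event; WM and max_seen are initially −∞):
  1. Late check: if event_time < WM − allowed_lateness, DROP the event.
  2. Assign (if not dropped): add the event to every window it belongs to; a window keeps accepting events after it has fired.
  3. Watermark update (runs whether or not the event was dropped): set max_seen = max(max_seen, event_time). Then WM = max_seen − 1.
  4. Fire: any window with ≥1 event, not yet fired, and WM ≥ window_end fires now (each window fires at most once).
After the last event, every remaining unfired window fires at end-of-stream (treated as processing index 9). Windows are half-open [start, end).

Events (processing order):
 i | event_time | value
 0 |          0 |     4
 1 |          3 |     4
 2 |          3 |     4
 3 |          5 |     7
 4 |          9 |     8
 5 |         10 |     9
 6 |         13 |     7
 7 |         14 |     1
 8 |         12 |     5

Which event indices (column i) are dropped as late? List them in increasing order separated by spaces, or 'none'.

none

i=0 t=0 v=4: → [0,3); WM=-1
i=1 t=3 v=4: → [3,6); WM=2
i=2 t=3 v=4: → [3,6); WM=2
i=3 t=5 v=7: → [3,8); WM=4
i=4 t=9 v=8: → [9,12); WM=8
i=5 t=10 v=9: → [9,13); WM=9
i=6 t=13 v=7: → [13,16); WM=12
i=7 t=14 v=1: → [13,17); WM=13
i=8 t=12 v=5: → [9,17); WM=13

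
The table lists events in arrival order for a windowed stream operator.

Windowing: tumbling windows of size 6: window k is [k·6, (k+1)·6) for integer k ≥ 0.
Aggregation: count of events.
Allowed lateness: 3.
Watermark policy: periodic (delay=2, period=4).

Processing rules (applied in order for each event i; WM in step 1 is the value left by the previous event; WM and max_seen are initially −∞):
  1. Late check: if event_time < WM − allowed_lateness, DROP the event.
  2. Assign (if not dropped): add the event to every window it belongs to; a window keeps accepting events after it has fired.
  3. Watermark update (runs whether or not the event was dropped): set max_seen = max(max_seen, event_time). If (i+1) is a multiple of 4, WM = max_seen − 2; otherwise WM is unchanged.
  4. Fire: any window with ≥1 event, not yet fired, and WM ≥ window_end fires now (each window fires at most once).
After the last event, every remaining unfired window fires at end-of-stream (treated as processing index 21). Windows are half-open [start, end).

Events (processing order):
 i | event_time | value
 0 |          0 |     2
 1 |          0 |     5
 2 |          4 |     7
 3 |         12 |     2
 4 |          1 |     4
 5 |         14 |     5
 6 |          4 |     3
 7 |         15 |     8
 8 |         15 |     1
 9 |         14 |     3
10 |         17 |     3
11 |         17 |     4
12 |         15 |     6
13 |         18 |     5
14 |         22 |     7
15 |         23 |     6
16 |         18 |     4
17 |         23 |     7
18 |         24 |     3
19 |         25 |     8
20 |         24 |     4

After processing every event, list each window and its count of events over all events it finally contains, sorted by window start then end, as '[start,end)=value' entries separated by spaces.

i=0 t=0 v=2: → [0,6); WM=−∞
i=1 t=0 v=5: → [0,6); WM=−∞
i=2 t=4 v=7: → [0,6); WM=−∞
i=3 t=12 v=2: → [12,18); WM=10; [0,6) fires=3
i=4 t=1 v=4: DROP (t<10-3); WM=10
i=5 t=14 v=5: → [12,18); WM=10
i=6 t=4 v=3: DROP (t<10-3); WM=10
i=7 t=15 v=8: → [12,18); WM=13
i=8 t=15 v=1: → [12,18); WM=13
i=9 t=14 v=3: → [12,18); WM=13
i=10 t=17 v=3: → [12,18); WM=13
i=11 t=17 v=4: → [12,18); WM=15
i=12 t=15 v=6: → [12,18); WM=15
i=13 t=18 v=5: → [18,24); WM=15
i=14 t=22 v=7: → [18,24); WM=15
i=15 t=23 v=6: → [18,24); WM=21; [12,18) fires=8
i=16 t=18 v=4: → [18,24); WM=21
i=17 t=23 v=7: → [18,24); WM=21
i=18 t=24 v=3: → [24,30); WM=21
i=19 t=25 v=8: → [24,30); WM=23
i=20 t=24 v=4: → [24,30); WM=23

[0,6)=3 [12,18)=8 [18,24)=5 [24,30)=3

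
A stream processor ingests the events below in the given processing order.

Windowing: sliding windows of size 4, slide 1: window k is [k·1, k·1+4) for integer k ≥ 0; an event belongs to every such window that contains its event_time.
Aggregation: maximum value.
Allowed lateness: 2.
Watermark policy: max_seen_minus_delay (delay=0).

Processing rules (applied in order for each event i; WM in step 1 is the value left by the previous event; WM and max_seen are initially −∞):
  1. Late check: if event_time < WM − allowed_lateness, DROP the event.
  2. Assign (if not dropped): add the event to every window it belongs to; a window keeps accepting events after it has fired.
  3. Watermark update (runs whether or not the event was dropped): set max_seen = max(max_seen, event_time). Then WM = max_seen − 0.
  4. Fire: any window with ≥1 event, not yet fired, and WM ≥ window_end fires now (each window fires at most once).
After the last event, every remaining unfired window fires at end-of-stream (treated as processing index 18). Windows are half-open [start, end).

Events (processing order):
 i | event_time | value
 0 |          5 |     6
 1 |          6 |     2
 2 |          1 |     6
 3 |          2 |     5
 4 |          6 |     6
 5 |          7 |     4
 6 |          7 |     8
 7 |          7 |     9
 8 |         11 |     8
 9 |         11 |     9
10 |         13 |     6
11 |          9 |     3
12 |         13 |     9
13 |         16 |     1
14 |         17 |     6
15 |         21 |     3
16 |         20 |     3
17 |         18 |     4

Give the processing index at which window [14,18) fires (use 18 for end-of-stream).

i=0 t=5 v=6: → [5,9),[4,8),[3,7),[2,6); WM=5
i=1 t=6 v=2: → [6,10),[5,9),[4,8),[3,7); WM=6; [2,6) fires=6
i=2 t=1 v=6: DROP (t<6-2); WM=6
i=3 t=2 v=5: DROP (t<6-2); WM=6
i=4 t=6 v=6: → [6,10),[5,9),[4,8),[3,7); WM=6
i=5 t=7 v=4: → [7,11),[6,10),[5,9),[4,8); WM=7; [3,7) fires=6
i=6 t=7 v=8: → [7,11),[6,10),[5,9),[4,8); WM=7
i=7 t=7 v=9: → [7,11),[6,10),[5,9),[4,8); WM=7
i=8 t=11 v=8: → [11,15),[10,14),[9,13),[8,12); WM=11; [4,8) fires=9 [5,9) fires=9 [6,10) fires=9 [7,11) fires=9
i=9 t=11 v=9: → [11,15),[10,14),[9,13),[8,12); WM=11
i=10 t=13 v=6: → [13,17),[12,16),[11,15),[10,14); WM=13; [8,12) fires=9 [9,13) fires=9
i=11 t=9 v=3: DROP (t<13-2); WM=13
i=12 t=13 v=9: → [13,17),[12,16),[11,15),[10,14); WM=13
i=13 t=16 v=1: → [16,20),[15,19),[14,18),[13,17); WM=16; [10,14) fires=9 [11,15) fires=9 [12,16) fires=9
i=14 t=17 v=6: → [17,21),[16,20),[15,19),[14,18); WM=17; [13,17) fires=9
i=15 t=21 v=3: → [21,25),[20,24),[19,23),[18,22); WM=21; [14,18) fires=6 [15,19) fires=6 [16,20) fires=6 [17,21) fires=6
i=16 t=20 v=3: → [20,24),[19,23),[18,22),[17,21); WM=21
i=17 t=18 v=4: DROP (t<21-2); WM=21

15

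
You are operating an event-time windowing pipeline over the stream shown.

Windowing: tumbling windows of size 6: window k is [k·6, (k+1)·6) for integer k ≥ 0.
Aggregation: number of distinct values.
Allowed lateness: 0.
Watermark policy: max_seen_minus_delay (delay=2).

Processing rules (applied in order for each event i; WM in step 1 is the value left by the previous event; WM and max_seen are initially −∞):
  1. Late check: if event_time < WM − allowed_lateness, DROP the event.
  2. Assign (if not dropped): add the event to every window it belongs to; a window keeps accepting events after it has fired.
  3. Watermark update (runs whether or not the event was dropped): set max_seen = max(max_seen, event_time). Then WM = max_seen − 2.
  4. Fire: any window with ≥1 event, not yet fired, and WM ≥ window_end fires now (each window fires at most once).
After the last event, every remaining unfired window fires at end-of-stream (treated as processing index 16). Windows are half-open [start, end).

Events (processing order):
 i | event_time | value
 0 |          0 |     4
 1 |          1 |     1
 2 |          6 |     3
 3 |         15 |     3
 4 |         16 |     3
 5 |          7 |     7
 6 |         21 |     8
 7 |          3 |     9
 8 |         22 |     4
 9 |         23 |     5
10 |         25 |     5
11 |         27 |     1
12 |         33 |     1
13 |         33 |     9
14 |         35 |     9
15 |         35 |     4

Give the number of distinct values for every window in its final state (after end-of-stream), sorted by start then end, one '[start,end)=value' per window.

i=0 t=0 v=4: → [0,6); WM=-2
i=1 t=1 v=1: → [0,6); WM=-1
i=2 t=6 v=3: → [6,12); WM=4
i=3 t=15 v=3: → [12,18); WM=13; [0,6) fires=2 [6,12) fires=1
i=4 t=16 v=3: → [12,18); WM=14
i=5 t=7 v=7: DROP (t<14-0); WM=14
i=6 t=21 v=8: → [18,24); WM=19; [12,18) fires=1
i=7 t=3 v=9: DROP (t<19-0); WM=19
i=8 t=22 v=4: → [18,24); WM=20
i=9 t=23 v=5: → [18,24); WM=21
i=10 t=25 v=5: → [24,30); WM=23
i=11 t=27 v=1: → [24,30); WM=25; [18,24) fires=3
i=12 t=33 v=1: → [30,36); WM=31; [24,30) fires=2
i=13 t=33 v=9: → [30,36); WM=31
i=14 t=35 v=9: → [30,36); WM=33
i=15 t=35 v=4: → [30,36); WM=33

[0,6)=2 [6,12)=1 [12,18)=1 [18,24)=3 [24,30)=2 [30,36)=3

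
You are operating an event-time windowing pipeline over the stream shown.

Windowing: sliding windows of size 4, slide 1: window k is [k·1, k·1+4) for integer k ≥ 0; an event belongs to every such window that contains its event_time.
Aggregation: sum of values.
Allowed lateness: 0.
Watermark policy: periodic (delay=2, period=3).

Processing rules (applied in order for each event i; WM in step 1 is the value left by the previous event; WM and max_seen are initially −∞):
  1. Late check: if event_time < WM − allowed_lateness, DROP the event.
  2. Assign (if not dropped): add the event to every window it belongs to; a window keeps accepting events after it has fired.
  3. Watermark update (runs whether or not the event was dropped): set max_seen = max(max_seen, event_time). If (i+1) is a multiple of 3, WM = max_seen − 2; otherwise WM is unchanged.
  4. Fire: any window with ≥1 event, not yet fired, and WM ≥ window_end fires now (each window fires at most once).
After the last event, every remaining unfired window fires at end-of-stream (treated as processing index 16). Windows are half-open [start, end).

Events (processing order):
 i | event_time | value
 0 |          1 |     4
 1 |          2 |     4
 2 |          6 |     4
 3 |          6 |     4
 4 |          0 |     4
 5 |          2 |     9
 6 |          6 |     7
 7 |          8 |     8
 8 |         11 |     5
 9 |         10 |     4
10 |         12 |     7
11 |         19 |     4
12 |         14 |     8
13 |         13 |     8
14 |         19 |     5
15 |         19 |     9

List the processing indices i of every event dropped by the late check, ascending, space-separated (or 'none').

4 5 12 13

i=0 t=1 v=4: → [1,5),[0,4); WM=−∞
i=1 t=2 v=4: → [2,6),[1,5),[0,4); WM=−∞
i=2 t=6 v=4: → [6,10),[5,9),[4,8),[3,7); WM=4; [0,4) fires=8
i=3 t=6 v=4: → [6,10),[5,9),[4,8),[3,7); WM=4
i=4 t=0 v=4: DROP (t<4-0); WM=4
i=5 t=2 v=9: DROP (t<4-0); WM=4
i=6 t=6 v=7: → [6,10),[5,9),[4,8),[3,7); WM=4
i=7 t=8 v=8: → [8,12),[7,11),[6,10),[5,9); WM=4
i=8 t=11 v=5: → [11,15),[10,14),[9,13),[8,12); WM=9; [1,5) fires=8 [2,6) fires=4 [3,7) fires=15 [4,8) fires=15 [5,9) fires=23
i=9 t=10 v=4: → [10,14),[9,13),[8,12),[7,11); WM=9
i=10 t=12 v=7: → [12,16),[11,15),[10,14),[9,13); WM=9
i=11 t=19 v=4: → [19,23),[18,22),[17,21),[16,20); WM=17; [6,10) fires=23 [7,11) fires=12 [8,12) fires=17 [9,13) fires=16 [10,14) fires=16 [11,15) fires=12 [12,16) fires=7
i=12 t=14 v=8: DROP (t<17-0); WM=17
i=13 t=13 v=8: DROP (t<17-0); WM=17
i=14 t=19 v=5: → [19,23),[18,22),[17,21),[16,20); WM=17
i=15 t=19 v=9: → [19,23),[18,22),[17,21),[16,20); WM=17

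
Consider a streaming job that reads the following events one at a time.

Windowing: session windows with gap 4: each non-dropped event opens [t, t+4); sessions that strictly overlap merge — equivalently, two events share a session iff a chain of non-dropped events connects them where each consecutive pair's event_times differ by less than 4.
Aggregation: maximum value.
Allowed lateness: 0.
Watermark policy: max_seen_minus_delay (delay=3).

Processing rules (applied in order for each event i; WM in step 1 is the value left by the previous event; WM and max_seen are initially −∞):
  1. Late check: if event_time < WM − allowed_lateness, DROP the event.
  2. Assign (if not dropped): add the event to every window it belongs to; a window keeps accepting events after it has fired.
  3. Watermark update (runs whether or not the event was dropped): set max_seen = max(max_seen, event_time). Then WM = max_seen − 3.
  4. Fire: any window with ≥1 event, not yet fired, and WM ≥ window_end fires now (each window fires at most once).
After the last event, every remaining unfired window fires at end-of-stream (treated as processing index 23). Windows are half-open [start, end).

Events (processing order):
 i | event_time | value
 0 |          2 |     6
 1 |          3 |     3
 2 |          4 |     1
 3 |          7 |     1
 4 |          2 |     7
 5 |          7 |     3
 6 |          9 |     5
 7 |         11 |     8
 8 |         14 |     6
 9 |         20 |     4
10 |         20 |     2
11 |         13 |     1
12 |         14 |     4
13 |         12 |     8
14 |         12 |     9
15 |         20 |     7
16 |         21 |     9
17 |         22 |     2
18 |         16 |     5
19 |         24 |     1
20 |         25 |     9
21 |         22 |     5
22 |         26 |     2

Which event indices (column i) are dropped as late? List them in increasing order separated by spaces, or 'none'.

4 11 12 13 14 18

i=0 t=2 v=6: → [2,6); WM=-1
i=1 t=3 v=3: → [2,7); WM=0
i=2 t=4 v=1: → [2,8); WM=1
i=3 t=7 v=1: → [2,11); WM=4
i=4 t=2 v=7: DROP (t<4-0); WM=4
i=5 t=7 v=3: → [2,11); WM=4
i=6 t=9 v=5: → [2,13); WM=6
i=7 t=11 v=8: → [2,15); WM=8
i=8 t=14 v=6: → [2,18); WM=11
i=9 t=20 v=4: → [20,24); WM=17
i=10 t=20 v=2: → [20,24); WM=17
i=11 t=13 v=1: DROP (t<17-0); WM=17
i=12 t=14 v=4: DROP (t<17-0); WM=17
i=13 t=12 v=8: DROP (t<17-0); WM=17
i=14 t=12 v=9: DROP (t<17-0); WM=17
i=15 t=20 v=7: → [20,24); WM=17
i=16 t=21 v=9: → [20,25); WM=18
i=17 t=22 v=2: → [20,26); WM=19
i=18 t=16 v=5: DROP (t<19-0); WM=19
i=19 t=24 v=1: → [20,28); WM=21
i=20 t=25 v=9: → [20,29); WM=22
i=21 t=22 v=5: → [20,29); WM=22
i=22 t=26 v=2: → [20,30); WM=23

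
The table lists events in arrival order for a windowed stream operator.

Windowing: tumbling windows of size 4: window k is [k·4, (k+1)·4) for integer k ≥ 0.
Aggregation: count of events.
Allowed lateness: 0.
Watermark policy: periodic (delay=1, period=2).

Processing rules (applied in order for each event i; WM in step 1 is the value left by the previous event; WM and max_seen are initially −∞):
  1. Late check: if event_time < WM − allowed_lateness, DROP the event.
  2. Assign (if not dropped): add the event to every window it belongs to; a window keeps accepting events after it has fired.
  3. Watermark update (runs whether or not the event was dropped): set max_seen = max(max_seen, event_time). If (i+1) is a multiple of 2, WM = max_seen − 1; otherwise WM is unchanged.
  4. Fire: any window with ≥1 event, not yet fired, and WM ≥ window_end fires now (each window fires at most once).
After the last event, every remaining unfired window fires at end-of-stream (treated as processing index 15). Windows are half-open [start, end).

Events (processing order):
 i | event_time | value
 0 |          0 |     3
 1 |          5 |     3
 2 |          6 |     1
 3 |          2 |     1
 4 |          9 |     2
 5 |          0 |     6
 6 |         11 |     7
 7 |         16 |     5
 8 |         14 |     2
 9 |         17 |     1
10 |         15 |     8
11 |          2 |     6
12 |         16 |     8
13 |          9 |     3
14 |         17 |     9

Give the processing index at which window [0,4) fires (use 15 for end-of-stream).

i=0 t=0 v=3: → [0,4); WM=−∞
i=1 t=5 v=3: → [4,8); WM=4; [0,4) fires=1
i=2 t=6 v=1: → [4,8); WM=4
i=3 t=2 v=1: DROP (t<4-0); WM=5
i=4 t=9 v=2: → [8,12); WM=5
i=5 t=0 v=6: DROP (t<5-0); WM=8; [4,8) fires=2
i=6 t=11 v=7: → [8,12); WM=8
i=7 t=16 v=5: → [16,20); WM=15; [8,12) fires=2
i=8 t=14 v=2: DROP (t<15-0); WM=15
i=9 t=17 v=1: → [16,20); WM=16
i=10 t=15 v=8: DROP (t<16-0); WM=16
i=11 t=2 v=6: DROP (t<16-0); WM=16
i=12 t=16 v=8: → [16,20); WM=16
i=13 t=9 v=3: DROP (t<16-0); WM=16
i=14 t=17 v=9: → [16,20); WM=16

1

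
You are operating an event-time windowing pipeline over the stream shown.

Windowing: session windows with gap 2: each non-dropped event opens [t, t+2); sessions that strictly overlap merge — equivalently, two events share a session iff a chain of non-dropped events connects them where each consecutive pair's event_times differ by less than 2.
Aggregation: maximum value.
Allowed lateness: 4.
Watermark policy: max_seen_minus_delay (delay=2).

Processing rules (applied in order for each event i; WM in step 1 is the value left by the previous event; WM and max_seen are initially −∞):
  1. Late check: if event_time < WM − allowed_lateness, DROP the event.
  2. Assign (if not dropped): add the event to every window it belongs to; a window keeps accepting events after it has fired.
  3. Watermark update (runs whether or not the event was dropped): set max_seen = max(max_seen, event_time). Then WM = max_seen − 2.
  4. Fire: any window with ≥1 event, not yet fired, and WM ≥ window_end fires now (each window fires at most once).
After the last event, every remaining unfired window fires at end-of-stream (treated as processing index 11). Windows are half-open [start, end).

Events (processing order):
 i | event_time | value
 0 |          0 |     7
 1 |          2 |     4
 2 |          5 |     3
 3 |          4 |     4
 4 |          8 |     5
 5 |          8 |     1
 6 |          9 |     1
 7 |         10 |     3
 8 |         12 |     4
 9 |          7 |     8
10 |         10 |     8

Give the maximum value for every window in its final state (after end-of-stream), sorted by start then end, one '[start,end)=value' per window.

[0,2)=7 [2,4)=4 [4,7)=4 [7,12)=8 [12,14)=4

i=0 t=0 v=7: → [0,2); WM=-2
i=1 t=2 v=4: → [2,4); WM=0
i=2 t=5 v=3: → [5,7); WM=3
i=3 t=4 v=4: → [4,7); WM=3
i=4 t=8 v=5: → [8,10); WM=6
i=5 t=8 v=1: → [8,10); WM=6
i=6 t=9 v=1: → [8,11); WM=7
i=7 t=10 v=3: → [8,12); WM=8
i=8 t=12 v=4: → [12,14); WM=10
i=9 t=7 v=8: → [7,12); WM=10
i=10 t=10 v=8: → [7,12); WM=10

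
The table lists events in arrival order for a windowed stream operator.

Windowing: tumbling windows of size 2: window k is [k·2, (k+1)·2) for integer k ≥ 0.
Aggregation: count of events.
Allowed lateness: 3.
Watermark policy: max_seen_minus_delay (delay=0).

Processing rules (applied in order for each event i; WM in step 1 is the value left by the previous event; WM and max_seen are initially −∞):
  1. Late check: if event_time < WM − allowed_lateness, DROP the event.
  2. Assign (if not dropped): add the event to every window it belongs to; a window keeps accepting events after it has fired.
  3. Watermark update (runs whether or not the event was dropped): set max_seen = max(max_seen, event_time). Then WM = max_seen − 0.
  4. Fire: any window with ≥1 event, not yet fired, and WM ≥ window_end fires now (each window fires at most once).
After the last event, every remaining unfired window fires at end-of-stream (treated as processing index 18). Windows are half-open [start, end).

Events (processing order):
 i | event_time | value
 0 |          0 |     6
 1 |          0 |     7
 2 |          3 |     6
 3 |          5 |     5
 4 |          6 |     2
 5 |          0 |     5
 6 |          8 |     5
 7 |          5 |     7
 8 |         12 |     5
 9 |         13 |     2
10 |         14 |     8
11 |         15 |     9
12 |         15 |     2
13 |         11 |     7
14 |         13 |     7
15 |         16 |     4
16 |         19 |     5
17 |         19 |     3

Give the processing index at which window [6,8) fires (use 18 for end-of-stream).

6

i=0 t=0 v=6: → [0,2); WM=0
i=1 t=0 v=7: → [0,2); WM=0
i=2 t=3 v=6: → [2,4); WM=3; [0,2) fires=2
i=3 t=5 v=5: → [4,6); WM=5; [2,4) fires=1
i=4 t=6 v=2: → [6,8); WM=6; [4,6) fires=1
i=5 t=0 v=5: DROP (t<6-3); WM=6
i=6 t=8 v=5: → [8,10); WM=8; [6,8) fires=1
i=7 t=5 v=7: → [4,6); WM=8
i=8 t=12 v=5: → [12,14); WM=12; [8,10) fires=1
i=9 t=13 v=2: → [12,14); WM=13
i=10 t=14 v=8: → [14,16); WM=14; [12,14) fires=2
i=11 t=15 v=9: → [14,16); WM=15
i=12 t=15 v=2: → [14,16); WM=15
i=13 t=11 v=7: DROP (t<15-3); WM=15
i=14 t=13 v=7: → [12,14); WM=15
i=15 t=16 v=4: → [16,18); WM=16; [14,16) fires=3
i=16 t=19 v=5: → [18,20); WM=19; [16,18) fires=1
i=17 t=19 v=3: → [18,20); WM=19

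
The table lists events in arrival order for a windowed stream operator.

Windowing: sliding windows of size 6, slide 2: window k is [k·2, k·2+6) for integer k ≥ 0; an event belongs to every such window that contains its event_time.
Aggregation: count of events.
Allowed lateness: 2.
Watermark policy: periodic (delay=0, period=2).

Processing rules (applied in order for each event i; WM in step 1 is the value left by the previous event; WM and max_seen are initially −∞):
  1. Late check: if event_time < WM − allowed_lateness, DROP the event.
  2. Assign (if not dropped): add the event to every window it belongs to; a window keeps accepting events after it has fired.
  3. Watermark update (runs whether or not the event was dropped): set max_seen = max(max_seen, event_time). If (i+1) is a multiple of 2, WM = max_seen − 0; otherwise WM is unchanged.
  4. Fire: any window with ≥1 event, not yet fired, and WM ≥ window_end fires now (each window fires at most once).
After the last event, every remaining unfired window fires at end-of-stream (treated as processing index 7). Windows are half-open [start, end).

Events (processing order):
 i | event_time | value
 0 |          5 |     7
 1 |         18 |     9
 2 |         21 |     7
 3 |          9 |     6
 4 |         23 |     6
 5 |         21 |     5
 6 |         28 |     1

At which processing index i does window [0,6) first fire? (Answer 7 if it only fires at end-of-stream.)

i=0 t=5 v=7: → [4,10),[2,8),[0,6); WM=−∞
i=1 t=18 v=9: → [18,24),[16,22),[14,20); WM=18; [0,6) fires=1 [2,8) fires=1 [4,10) fires=1
i=2 t=21 v=7: → [20,26),[18,24),[16,22); WM=18
i=3 t=9 v=6: DROP (t<18-2); WM=21; [14,20) fires=1
i=4 t=23 v=6: → [22,28),[20,26),[18,24); WM=21
i=5 t=21 v=5: → [20,26),[18,24),[16,22); WM=23; [16,22) fires=3
i=6 t=28 v=1: → [28,34),[26,32),[24,30); WM=23

1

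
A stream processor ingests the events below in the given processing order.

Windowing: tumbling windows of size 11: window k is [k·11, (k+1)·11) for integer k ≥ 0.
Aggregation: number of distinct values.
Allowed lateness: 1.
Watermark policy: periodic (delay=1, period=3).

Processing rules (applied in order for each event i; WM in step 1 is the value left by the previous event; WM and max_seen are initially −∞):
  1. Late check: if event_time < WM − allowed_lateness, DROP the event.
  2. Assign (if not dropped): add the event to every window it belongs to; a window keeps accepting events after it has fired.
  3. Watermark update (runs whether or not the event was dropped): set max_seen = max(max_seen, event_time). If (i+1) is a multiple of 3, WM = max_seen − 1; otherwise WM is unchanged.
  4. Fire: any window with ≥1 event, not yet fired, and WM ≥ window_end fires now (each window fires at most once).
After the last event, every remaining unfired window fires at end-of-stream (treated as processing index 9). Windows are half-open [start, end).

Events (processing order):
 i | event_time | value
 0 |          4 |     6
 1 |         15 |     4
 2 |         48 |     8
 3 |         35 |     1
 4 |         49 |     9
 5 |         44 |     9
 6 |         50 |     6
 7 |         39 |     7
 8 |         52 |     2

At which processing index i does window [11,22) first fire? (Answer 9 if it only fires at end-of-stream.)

2

i=0 t=4 v=6: → [0,11); WM=−∞
i=1 t=15 v=4: → [11,22); WM=−∞
i=2 t=48 v=8: → [44,55); WM=47; [0,11) fires=1 [11,22) fires=1
i=3 t=35 v=1: DROP (t<47-1); WM=47
i=4 t=49 v=9: → [44,55); WM=47
i=5 t=44 v=9: DROP (t<47-1); WM=48
i=6 t=50 v=6: → [44,55); WM=48
i=7 t=39 v=7: DROP (t<48-1); WM=48
i=8 t=52 v=2: → [44,55); WM=51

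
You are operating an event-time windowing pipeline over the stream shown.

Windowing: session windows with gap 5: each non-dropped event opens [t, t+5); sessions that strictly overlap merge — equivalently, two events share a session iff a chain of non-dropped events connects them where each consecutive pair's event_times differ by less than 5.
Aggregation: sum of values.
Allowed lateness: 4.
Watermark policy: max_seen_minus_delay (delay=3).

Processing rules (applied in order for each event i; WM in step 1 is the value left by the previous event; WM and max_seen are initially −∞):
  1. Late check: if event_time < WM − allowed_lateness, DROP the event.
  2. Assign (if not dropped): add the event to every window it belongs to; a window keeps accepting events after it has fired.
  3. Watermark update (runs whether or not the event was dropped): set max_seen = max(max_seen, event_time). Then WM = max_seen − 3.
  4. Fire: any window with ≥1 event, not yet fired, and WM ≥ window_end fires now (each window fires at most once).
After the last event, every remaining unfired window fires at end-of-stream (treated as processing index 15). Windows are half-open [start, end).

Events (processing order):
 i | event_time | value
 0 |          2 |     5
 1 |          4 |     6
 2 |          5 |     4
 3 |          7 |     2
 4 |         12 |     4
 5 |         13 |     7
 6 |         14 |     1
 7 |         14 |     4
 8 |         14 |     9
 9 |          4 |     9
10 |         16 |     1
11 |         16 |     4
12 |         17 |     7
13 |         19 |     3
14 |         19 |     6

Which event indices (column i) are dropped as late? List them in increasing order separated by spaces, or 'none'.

9

i=0 t=2 v=5: → [2,7); WM=-1
i=1 t=4 v=6: → [2,9); WM=1
i=2 t=5 v=4: → [2,10); WM=2
i=3 t=7 v=2: → [2,12); WM=4
i=4 t=12 v=4: → [12,17); WM=9
i=5 t=13 v=7: → [12,18); WM=10
i=6 t=14 v=1: → [12,19); WM=11
i=7 t=14 v=4: → [12,19); WM=11
i=8 t=14 v=9: → [12,19); WM=11
i=9 t=4 v=9: DROP (t<11-4); WM=11
i=10 t=16 v=1: → [12,21); WM=13
i=11 t=16 v=4: → [12,21); WM=13
i=12 t=17 v=7: → [12,22); WM=14
i=13 t=19 v=3: → [12,24); WM=16
i=14 t=19 v=6: → [12,24); WM=16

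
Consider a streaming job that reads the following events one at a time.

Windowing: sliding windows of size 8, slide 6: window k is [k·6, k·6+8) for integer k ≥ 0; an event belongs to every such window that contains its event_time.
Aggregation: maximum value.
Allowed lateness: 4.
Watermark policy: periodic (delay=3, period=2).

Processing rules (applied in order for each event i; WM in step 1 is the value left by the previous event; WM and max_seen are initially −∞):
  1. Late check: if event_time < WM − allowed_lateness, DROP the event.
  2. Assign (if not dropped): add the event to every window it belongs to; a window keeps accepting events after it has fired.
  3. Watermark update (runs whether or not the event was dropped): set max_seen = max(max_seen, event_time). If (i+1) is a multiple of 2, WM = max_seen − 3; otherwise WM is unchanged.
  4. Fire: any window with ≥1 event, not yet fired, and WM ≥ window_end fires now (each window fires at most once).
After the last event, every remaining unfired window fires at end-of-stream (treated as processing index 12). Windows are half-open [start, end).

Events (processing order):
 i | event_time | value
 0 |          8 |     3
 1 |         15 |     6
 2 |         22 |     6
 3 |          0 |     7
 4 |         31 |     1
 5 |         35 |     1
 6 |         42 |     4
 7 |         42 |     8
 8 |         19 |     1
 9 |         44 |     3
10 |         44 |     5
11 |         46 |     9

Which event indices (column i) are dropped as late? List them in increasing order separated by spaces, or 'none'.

3 8

i=0 t=8 v=3: → [6,14); WM=−∞
i=1 t=15 v=6: → [12,20); WM=12
i=2 t=22 v=6: → [18,26); WM=12
i=3 t=0 v=7: DROP (t<12-4); WM=19; [6,14) fires=3
i=4 t=31 v=1: → [30,38),[24,32); WM=19
i=5 t=35 v=1: → [30,38); WM=32; [12,20) fires=6 [18,26) fires=6 [24,32) fires=1
i=6 t=42 v=4: → [42,50),[36,44); WM=32
i=7 t=42 v=8: → [42,50),[36,44); WM=39; [30,38) fires=1
i=8 t=19 v=1: DROP (t<39-4); WM=39
i=9 t=44 v=3: → [42,50); WM=41
i=10 t=44 v=5: → [42,50); WM=41
i=11 t=46 v=9: → [42,50); WM=43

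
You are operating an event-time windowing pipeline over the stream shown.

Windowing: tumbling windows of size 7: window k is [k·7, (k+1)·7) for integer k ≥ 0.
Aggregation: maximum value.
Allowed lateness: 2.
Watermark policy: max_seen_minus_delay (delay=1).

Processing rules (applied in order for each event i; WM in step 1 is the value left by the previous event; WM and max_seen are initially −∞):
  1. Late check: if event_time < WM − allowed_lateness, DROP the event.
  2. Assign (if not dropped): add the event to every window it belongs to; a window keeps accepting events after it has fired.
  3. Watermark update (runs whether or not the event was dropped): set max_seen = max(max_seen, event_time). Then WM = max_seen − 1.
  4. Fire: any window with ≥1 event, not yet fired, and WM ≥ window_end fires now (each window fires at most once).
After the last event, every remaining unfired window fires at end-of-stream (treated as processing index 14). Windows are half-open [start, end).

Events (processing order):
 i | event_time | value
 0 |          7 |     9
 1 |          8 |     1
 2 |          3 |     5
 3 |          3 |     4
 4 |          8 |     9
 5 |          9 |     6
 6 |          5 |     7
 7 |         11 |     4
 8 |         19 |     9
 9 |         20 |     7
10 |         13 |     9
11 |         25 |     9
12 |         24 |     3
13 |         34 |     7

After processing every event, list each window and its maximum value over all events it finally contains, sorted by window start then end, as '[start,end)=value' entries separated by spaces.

[7,14)=9 [14,21)=9 [21,28)=9 [28,35)=7

i=0 t=7 v=9: → [7,14); WM=6
i=1 t=8 v=1: → [7,14); WM=7
i=2 t=3 v=5: DROP (t<7-2); WM=7
i=3 t=3 v=4: DROP (t<7-2); WM=7
i=4 t=8 v=9: → [7,14); WM=7
i=5 t=9 v=6: → [7,14); WM=8
i=6 t=5 v=7: DROP (t<8-2); WM=8
i=7 t=11 v=4: → [7,14); WM=10
i=8 t=19 v=9: → [14,21); WM=18; [7,14) fires=9
i=9 t=20 v=7: → [14,21); WM=19
i=10 t=13 v=9: DROP (t<19-2); WM=19
i=11 t=25 v=9: → [21,28); WM=24; [14,21) fires=9
i=12 t=24 v=3: → [21,28); WM=24
i=13 t=34 v=7: → [28,35); WM=33; [21,28) fires=9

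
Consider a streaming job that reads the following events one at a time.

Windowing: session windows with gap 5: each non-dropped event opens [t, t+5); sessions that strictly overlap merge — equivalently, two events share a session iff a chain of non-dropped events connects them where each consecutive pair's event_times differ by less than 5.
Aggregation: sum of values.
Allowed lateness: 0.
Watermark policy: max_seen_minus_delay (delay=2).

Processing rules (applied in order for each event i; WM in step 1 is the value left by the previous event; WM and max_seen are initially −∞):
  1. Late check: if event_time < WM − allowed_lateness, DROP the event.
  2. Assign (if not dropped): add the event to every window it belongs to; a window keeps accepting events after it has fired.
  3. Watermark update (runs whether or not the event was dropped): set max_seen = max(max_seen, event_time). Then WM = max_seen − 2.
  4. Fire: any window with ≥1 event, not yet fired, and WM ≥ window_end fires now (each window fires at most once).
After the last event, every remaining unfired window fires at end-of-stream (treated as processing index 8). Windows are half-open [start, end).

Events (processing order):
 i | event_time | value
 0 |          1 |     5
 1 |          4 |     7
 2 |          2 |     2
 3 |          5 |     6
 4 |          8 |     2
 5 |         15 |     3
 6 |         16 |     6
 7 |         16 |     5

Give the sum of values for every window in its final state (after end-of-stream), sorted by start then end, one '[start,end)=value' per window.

i=0 t=1 v=5: → [1,6); WM=-1
i=1 t=4 v=7: → [1,9); WM=2
i=2 t=2 v=2: → [1,9); WM=2
i=3 t=5 v=6: → [1,10); WM=3
i=4 t=8 v=2: → [1,13); WM=6
i=5 t=15 v=3: → [15,20); WM=13
i=6 t=16 v=6: → [15,21); WM=14
i=7 t=16 v=5: → [15,21); WM=14

[1,13)=22 [15,21)=14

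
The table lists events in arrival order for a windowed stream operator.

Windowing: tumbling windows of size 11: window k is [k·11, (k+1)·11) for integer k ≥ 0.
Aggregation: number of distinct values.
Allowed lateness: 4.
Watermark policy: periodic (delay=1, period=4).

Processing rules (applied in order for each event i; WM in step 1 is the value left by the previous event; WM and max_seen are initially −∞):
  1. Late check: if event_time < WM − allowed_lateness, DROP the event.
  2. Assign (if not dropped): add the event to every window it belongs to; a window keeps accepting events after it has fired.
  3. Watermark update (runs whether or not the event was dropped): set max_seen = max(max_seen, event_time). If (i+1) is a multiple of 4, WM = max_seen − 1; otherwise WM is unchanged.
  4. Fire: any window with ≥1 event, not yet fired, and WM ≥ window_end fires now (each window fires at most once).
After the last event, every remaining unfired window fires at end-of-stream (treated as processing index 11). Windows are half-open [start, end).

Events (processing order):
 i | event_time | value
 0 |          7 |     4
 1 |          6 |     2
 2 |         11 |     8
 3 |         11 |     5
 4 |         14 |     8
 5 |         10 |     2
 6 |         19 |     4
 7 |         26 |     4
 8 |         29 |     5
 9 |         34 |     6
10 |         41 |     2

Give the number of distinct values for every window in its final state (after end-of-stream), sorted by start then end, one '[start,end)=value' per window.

i=0 t=7 v=4: → [0,11); WM=−∞
i=1 t=6 v=2: → [0,11); WM=−∞
i=2 t=11 v=8: → [11,22); WM=−∞
i=3 t=11 v=5: → [11,22); WM=10
i=4 t=14 v=8: → [11,22); WM=10
i=5 t=10 v=2: → [0,11); WM=10
i=6 t=19 v=4: → [11,22); WM=10
i=7 t=26 v=4: → [22,33); WM=25; [0,11) fires=2 [11,22) fires=3
i=8 t=29 v=5: → [22,33); WM=25
i=9 t=34 v=6: → [33,44); WM=25
i=10 t=41 v=2: → [33,44); WM=25

[0,11)=2 [11,22)=3 [22,33)=2 [33,44)=2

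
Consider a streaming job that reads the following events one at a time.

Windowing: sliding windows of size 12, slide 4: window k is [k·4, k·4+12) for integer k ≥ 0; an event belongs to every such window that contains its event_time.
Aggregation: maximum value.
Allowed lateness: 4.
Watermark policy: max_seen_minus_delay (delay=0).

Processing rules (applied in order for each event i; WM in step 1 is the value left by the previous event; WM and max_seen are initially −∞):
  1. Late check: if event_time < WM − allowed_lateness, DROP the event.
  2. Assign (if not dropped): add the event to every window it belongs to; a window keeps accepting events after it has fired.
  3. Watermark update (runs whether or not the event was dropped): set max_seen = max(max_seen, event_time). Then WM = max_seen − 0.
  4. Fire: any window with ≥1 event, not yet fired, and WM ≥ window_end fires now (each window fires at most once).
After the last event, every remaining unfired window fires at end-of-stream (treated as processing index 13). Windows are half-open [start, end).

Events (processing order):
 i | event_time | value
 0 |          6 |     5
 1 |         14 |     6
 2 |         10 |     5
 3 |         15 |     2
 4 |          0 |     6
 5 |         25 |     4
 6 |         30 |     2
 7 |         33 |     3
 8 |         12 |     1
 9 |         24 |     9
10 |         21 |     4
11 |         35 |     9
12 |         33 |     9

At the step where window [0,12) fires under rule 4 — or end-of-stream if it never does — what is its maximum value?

5

i=0 t=6 v=5: → [4,16),[0,12); WM=6
i=1 t=14 v=6: → [12,24),[8,20),[4,16); WM=14; [0,12) fires=5
i=2 t=10 v=5: → [8,20),[4,16),[0,12); WM=14
i=3 t=15 v=2: → [12,24),[8,20),[4,16); WM=15
i=4 t=0 v=6: DROP (t<15-4); WM=15
i=5 t=25 v=4: → [24,36),[20,32),[16,28); WM=25; [4,16) fires=6 [8,20) fires=6 [12,24) fires=6
i=6 t=30 v=2: → [28,40),[24,36),[20,32); WM=30; [16,28) fires=4
i=7 t=33 v=3: → [32,44),[28,40),[24,36); WM=33; [20,32) fires=4
i=8 t=12 v=1: DROP (t<33-4); WM=33
i=9 t=24 v=9: DROP (t<33-4); WM=33
i=10 t=21 v=4: DROP (t<33-4); WM=33
i=11 t=35 v=9: → [32,44),[28,40),[24,36); WM=35
i=12 t=33 v=9: → [32,44),[28,40),[24,36); WM=35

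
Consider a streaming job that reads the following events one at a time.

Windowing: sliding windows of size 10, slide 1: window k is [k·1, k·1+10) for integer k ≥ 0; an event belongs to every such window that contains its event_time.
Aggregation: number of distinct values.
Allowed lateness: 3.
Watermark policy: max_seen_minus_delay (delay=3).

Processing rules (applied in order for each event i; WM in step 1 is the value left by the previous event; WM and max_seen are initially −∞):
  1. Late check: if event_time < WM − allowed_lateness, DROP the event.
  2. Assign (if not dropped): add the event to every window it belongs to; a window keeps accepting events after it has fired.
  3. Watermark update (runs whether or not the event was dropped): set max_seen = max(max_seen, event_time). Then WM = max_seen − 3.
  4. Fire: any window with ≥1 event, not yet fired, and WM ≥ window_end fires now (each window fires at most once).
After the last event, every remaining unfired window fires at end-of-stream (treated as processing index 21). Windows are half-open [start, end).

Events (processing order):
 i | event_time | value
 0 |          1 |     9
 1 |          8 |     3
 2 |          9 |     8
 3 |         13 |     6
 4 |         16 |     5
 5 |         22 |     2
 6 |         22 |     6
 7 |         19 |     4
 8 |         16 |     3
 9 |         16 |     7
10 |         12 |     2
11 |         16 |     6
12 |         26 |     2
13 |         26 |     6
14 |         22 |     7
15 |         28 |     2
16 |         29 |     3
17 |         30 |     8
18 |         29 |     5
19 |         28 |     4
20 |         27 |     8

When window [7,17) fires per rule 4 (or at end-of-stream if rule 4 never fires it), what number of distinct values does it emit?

4

i=0 t=1 v=9: → [1,11),[0,10); WM=-2
i=1 t=8 v=3: → [8,18),[7,17),[6,16),[5,15),[4,14),[3,13),[2,12),[1,11),[0,10); WM=5
i=2 t=9 v=8: → [9,19),[8,18),[7,17),[6,16),[5,15),[4,14),[3,13),[2,12),[1,11),[0,10); WM=6
i=3 t=13 v=6: → [13,23),[12,22),[11,21),[10,20),[9,19),[8,18),[7,17),[6,16),[5,15),[4,14); WM=10; [0,10) fires=3
i=4 t=16 v=5: → [16,26),[15,25),[14,24),[13,23),[12,22),[11,21),[10,20),[9,19),[8,18),[7,17); WM=13; [1,11) fires=3 [2,12) fires=2 [3,13) fires=2
i=5 t=22 v=2: → [22,32),[21,31),[20,30),[19,29),[18,28),[17,27),[16,26),[15,25),[14,24),[13,23); WM=19; [4,14) fires=3 [5,15) fires=3 [6,16) fires=3 [7,17) fires=4 [8,18) fires=4 [9,19) fires=3
i=6 t=22 v=6: → [22,32),[21,31),[20,30),[19,29),[18,28),[17,27),[16,26),[15,25),[14,24),[13,23); WM=19
i=7 t=19 v=4: → [19,29),[18,28),[17,27),[16,26),[15,25),[14,24),[13,23),[12,22),[11,21),[10,20); WM=19
i=8 t=16 v=3: → [16,26),[15,25),[14,24),[13,23),[12,22),[11,21),[10,20),[9,19),[8,18),[7,17); WM=19
i=9 t=16 v=7: → [16,26),[15,25),[14,24),[13,23),[12,22),[11,21),[10,20),[9,19),[8,18),[7,17); WM=19
i=10 t=12 v=2: DROP (t<19-3); WM=19
i=11 t=16 v=6: → [16,26),[15,25),[14,24),[13,23),[12,22),[11,21),[10,20),[9,19),[8,18),[7,17); WM=19
i=12 t=26 v=2: → [26,36),[25,35),[24,34),[23,33),[22,32),[21,31),[20,30),[19,29),[18,28),[17,27); WM=23; [10,20) fires=5 [11,21) fires=5 [12,22) fires=5 [13,23) fires=6
i=13 t=26 v=6: → [26,36),[25,35),[24,34),[23,33),[22,32),[21,31),[20,30),[19,29),[18,28),[17,27); WM=23
i=14 t=22 v=7: → [22,32),[21,31),[20,30),[19,29),[18,28),[17,27),[16,26),[15,25),[14,24),[13,23); WM=23
i=15 t=28 v=2: → [28,38),[27,37),[26,36),[25,35),[24,34),[23,33),[22,32),[21,31),[20,30),[19,29); WM=25; [14,24) fires=6 [15,25) fires=6
i=16 t=29 v=3: → [29,39),[28,38),[27,37),[26,36),[25,35),[24,34),[23,33),[22,32),[21,31),[20,30); WM=26; [16,26) fires=6
i=17 t=30 v=8: → [30,40),[29,39),[28,38),[27,37),[26,36),[25,35),[24,34),[23,33),[22,32),[21,31); WM=27; [17,27) fires=4
i=18 t=29 v=5: → [29,39),[28,38),[27,37),[26,36),[25,35),[24,34),[23,33),[22,32),[21,31),[20,30); WM=27
i=19 t=28 v=4: → [28,38),[27,37),[26,36),[25,35),[24,34),[23,33),[22,32),[21,31),[20,30),[19,29); WM=27
i=20 t=27 v=8: → [27,37),[26,36),[25,35),[24,34),[23,33),[22,32),[21,31),[20,30),[19,29),[18,28); WM=27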